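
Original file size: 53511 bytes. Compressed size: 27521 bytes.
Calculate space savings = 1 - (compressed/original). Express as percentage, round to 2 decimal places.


ratio = compressed/original = 27521/53511 = 0.514305
savings = 1 - ratio = 1 - 0.514305 = 0.485695
as a percentage: 0.485695 * 100 = 48.57%

Space savings = 1 - 27521/53511 = 48.57%


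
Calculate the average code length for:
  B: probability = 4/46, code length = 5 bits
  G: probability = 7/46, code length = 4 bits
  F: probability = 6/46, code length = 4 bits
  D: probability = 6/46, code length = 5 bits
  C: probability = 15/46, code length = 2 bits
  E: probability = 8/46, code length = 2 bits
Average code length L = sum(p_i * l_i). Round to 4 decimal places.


Weighted contributions p_i * l_i:
  B: (4/46) * 5 = 20/46
  G: (7/46) * 4 = 28/46
  F: (6/46) * 4 = 24/46
  D: (6/46) * 5 = 30/46
  C: (15/46) * 2 = 30/46
  E: (8/46) * 2 = 16/46
Sum = (20 + 28 + 24 + 30 + 30 + 16)/46 = 148/46

L = 148/46 = 3.2174 bits/symbol


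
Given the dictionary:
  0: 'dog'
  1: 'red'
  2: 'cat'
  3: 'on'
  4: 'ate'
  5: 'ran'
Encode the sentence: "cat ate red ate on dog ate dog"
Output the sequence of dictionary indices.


Look up each word in the dictionary:
  'cat' -> 2
  'ate' -> 4
  'red' -> 1
  'ate' -> 4
  'on' -> 3
  'dog' -> 0
  'ate' -> 4
  'dog' -> 0

Encoded: [2, 4, 1, 4, 3, 0, 4, 0]


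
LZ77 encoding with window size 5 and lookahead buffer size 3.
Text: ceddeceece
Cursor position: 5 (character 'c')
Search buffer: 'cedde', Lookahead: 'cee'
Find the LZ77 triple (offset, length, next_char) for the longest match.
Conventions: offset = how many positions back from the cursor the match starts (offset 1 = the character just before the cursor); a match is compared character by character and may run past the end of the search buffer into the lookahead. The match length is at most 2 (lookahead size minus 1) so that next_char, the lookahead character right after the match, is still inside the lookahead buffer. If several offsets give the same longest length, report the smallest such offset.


Try each offset into the search buffer:
  offset=1 (pos 4, char 'e'): match length 0
  offset=2 (pos 3, char 'd'): match length 0
  offset=3 (pos 2, char 'd'): match length 0
  offset=4 (pos 1, char 'e'): match length 0
  offset=5 (pos 0, char 'c'): match length 2
Longest match has length 2 at offset 5.
next_char = character at position 5 + 2 = 7 -> 'e'

Best match: offset=5, length=2 (matching 'ce' starting at position 0)
LZ77 triple: (5, 2, 'e')


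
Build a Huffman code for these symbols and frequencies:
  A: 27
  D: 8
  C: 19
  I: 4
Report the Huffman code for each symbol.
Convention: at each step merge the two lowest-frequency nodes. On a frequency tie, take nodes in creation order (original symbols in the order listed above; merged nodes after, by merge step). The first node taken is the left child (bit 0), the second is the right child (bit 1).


Huffman tree construction:
Step 1: Merge I(4) + D(8) = 12
Step 2: Merge (I+D)(12) + C(19) = 31
Step 3: Merge A(27) + ((I+D)+C)(31) = 58
Read each symbol's code off the tree from the root (left child = 0, right child = 1).

Codes:
  A: 0 (length 1)
  D: 101 (length 3)
  C: 11 (length 2)
  I: 100 (length 3)
Average code length: 101/58 = 1.7414 bits/symbol


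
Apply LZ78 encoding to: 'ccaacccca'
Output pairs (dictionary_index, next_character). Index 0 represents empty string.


LZ78 encoding steps:
Dictionary: {0: ''}
Step 1: w='' (idx 0), next='c' -> output (0, 'c'), add 'c' as idx 1
Step 2: w='c' (idx 1), next='a' -> output (1, 'a'), add 'ca' as idx 2
Step 3: w='' (idx 0), next='a' -> output (0, 'a'), add 'a' as idx 3
Step 4: w='c' (idx 1), next='c' -> output (1, 'c'), add 'cc' as idx 4
Step 5: w='cc' (idx 4), next='a' -> output (4, 'a'), add 'cca' as idx 5


Encoded: [(0, 'c'), (1, 'a'), (0, 'a'), (1, 'c'), (4, 'a')]


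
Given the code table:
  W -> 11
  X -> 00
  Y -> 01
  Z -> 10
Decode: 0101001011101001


Decoding:
01 -> Y
01 -> Y
00 -> X
10 -> Z
11 -> W
10 -> Z
10 -> Z
01 -> Y


Result: YYXZWZZY


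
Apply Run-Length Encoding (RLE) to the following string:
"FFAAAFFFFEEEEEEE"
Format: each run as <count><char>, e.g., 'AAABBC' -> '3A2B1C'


Scanning runs left to right:
  i=0: run of 'F' x 2 -> '2F'
  i=2: run of 'A' x 3 -> '3A'
  i=5: run of 'F' x 4 -> '4F'
  i=9: run of 'E' x 7 -> '7E'

RLE = 2F3A4F7E


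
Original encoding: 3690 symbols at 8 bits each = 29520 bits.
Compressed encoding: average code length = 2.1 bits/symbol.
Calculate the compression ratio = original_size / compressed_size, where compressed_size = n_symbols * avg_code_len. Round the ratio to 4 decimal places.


original_size = n_symbols * orig_bits = 3690 * 8 = 29520 bits
compressed_size = n_symbols * avg_code_len = 3690 * 2.1 = 7749.0 bits
ratio = original_size / compressed_size = 29520 / 7749.0 = 3.8095

Compression ratio = 3.8095


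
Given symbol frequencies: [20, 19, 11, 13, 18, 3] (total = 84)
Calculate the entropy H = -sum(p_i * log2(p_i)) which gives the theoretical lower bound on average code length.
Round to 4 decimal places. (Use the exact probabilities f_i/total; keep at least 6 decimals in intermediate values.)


Per-symbol terms -p_i * log2(p_i) with p_i = f_i/84:
  p = 20/84 = 0.238095: log2(p) = -2.070389, -p*log2(p) = 0.492950
  p = 19/84 = 0.226190: log2(p) = -2.144390, -p*log2(p) = 0.485041
  p = 11/84 = 0.130952: log2(p) = -2.932886, -p*log2(p) = 0.384068
  p = 13/84 = 0.154762: log2(p) = -2.691878, -p*log2(p) = 0.416600
  p = 18/84 = 0.214286: log2(p) = -2.222392, -p*log2(p) = 0.476227
  p = 3/84 = 0.035714: log2(p) = -4.807355, -p*log2(p) = 0.171691
H = 0.492950 + 0.485041 + 0.384068 + 0.416600 + 0.476227 + 0.171691 = 2.426577

H = 2.4266 bits/symbol


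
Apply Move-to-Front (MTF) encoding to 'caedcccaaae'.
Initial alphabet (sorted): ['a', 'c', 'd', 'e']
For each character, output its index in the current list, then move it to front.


MTF encoding:
'c': index 1 in ['a', 'c', 'd', 'e'] -> ['c', 'a', 'd', 'e']
'a': index 1 in ['c', 'a', 'd', 'e'] -> ['a', 'c', 'd', 'e']
'e': index 3 in ['a', 'c', 'd', 'e'] -> ['e', 'a', 'c', 'd']
'd': index 3 in ['e', 'a', 'c', 'd'] -> ['d', 'e', 'a', 'c']
'c': index 3 in ['d', 'e', 'a', 'c'] -> ['c', 'd', 'e', 'a']
'c': index 0 in ['c', 'd', 'e', 'a'] -> ['c', 'd', 'e', 'a']
'c': index 0 in ['c', 'd', 'e', 'a'] -> ['c', 'd', 'e', 'a']
'a': index 3 in ['c', 'd', 'e', 'a'] -> ['a', 'c', 'd', 'e']
'a': index 0 in ['a', 'c', 'd', 'e'] -> ['a', 'c', 'd', 'e']
'a': index 0 in ['a', 'c', 'd', 'e'] -> ['a', 'c', 'd', 'e']
'e': index 3 in ['a', 'c', 'd', 'e'] -> ['e', 'a', 'c', 'd']


Output: [1, 1, 3, 3, 3, 0, 0, 3, 0, 0, 3]


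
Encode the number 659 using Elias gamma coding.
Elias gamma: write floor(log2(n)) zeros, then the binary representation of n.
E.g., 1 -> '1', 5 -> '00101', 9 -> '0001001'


num_bits = floor(log2(659)) + 1 = 10
leading_zeros = num_bits - 1 = 9
binary(659) = 1010010011

Elias gamma(659) = '000000000' + '1010010011' = 0000000001010010011 (19 bits)


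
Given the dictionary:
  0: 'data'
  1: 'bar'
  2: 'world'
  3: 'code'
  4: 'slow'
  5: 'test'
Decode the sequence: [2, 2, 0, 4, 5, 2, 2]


Look up each index in the dictionary:
  2 -> 'world'
  2 -> 'world'
  0 -> 'data'
  4 -> 'slow'
  5 -> 'test'
  2 -> 'world'
  2 -> 'world'

Decoded: "world world data slow test world world"


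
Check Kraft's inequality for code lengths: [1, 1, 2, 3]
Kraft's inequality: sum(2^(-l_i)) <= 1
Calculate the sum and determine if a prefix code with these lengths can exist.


Sum = 2^(-1) + 2^(-1) + 2^(-2) + 2^(-3)
    = 0.5 + 0.5 + 0.25 + 0.125
    = 11/8 = 1.375
Since 1.375 > 1, Kraft's inequality is NOT satisfied.
A prefix code with these lengths CANNOT exist.

Kraft sum = 1.375. Not satisfied.


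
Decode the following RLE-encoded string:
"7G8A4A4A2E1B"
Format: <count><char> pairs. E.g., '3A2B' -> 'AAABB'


Expanding each <count><char> pair:
  7G -> 'GGGGGGG'
  8A -> 'AAAAAAAA'
  4A -> 'AAAA'
  4A -> 'AAAA'
  2E -> 'EE'
  1B -> 'B'

Decoded = GGGGGGGAAAAAAAAAAAAAAAAEEB


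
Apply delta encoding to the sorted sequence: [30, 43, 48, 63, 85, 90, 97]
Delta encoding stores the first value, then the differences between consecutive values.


First value: 30
Deltas:
  43 - 30 = 13
  48 - 43 = 5
  63 - 48 = 15
  85 - 63 = 22
  90 - 85 = 5
  97 - 90 = 7


Delta encoded: [30, 13, 5, 15, 22, 5, 7]


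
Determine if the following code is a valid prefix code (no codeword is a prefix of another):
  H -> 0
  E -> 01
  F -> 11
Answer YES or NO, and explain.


Checking each pair (does one codeword prefix another?):
  H='0' vs E='01': prefix -- VIOLATION

NO -- this is NOT a valid prefix code. H (0) is a prefix of E (01).


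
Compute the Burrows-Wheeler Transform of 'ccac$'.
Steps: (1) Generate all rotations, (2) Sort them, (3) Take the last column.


Rotations (sorted):
  0: $ccac -> last char: c
  1: ac$cc -> last char: c
  2: c$cca -> last char: a
  3: cac$c -> last char: c
  4: ccac$ -> last char: $


BWT = ccac$


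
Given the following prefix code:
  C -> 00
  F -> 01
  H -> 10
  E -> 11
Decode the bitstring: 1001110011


Decoding step by step:
Bits 10 -> H
Bits 01 -> F
Bits 11 -> E
Bits 00 -> C
Bits 11 -> E


Decoded message: HFECE


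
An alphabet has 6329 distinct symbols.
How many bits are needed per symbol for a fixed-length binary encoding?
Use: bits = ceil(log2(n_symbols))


log2(6329) = 12.6278
Bracket: 2^12 = 4096 < 6329 <= 2^13 = 8192
So ceil(log2(6329)) = 13

bits = ceil(log2(6329)) = ceil(12.6278) = 13 bits


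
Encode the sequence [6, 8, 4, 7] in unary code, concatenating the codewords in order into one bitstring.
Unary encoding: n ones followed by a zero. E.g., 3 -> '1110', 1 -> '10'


Encode each number as n ones followed by a terminating 0:
  6 -> 1111110 (7 bits)
  8 -> 111111110 (9 bits)
  4 -> 11110 (5 bits)
  7 -> 11111110 (8 bits)
Total length = 7 + 9 + 5 + 8 = 29 bits.

Unary([6, 8, 4, 7]) = 11111101111111101111011111110 (29 bits)


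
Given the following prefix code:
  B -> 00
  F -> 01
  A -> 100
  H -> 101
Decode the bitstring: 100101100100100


Decoding step by step:
Bits 100 -> A
Bits 101 -> H
Bits 100 -> A
Bits 100 -> A
Bits 100 -> A


Decoded message: AHAAA


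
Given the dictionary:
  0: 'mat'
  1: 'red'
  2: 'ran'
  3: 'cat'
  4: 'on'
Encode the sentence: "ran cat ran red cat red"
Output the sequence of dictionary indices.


Look up each word in the dictionary:
  'ran' -> 2
  'cat' -> 3
  'ran' -> 2
  'red' -> 1
  'cat' -> 3
  'red' -> 1

Encoded: [2, 3, 2, 1, 3, 1]


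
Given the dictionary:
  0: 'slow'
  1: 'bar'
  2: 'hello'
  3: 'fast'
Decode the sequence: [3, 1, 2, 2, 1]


Look up each index in the dictionary:
  3 -> 'fast'
  1 -> 'bar'
  2 -> 'hello'
  2 -> 'hello'
  1 -> 'bar'

Decoded: "fast bar hello hello bar"


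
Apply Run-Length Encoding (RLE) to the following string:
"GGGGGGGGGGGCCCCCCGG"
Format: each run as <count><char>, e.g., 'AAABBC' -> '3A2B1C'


Scanning runs left to right:
  i=0: run of 'G' x 11 -> '11G'
  i=11: run of 'C' x 6 -> '6C'
  i=17: run of 'G' x 2 -> '2G'

RLE = 11G6C2G


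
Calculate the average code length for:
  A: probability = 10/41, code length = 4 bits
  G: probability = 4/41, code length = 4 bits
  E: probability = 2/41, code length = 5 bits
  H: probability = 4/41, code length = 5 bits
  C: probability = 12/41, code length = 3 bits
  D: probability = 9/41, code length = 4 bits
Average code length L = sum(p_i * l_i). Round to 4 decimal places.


Weighted contributions p_i * l_i:
  A: (10/41) * 4 = 40/41
  G: (4/41) * 4 = 16/41
  E: (2/41) * 5 = 10/41
  H: (4/41) * 5 = 20/41
  C: (12/41) * 3 = 36/41
  D: (9/41) * 4 = 36/41
Sum = (40 + 16 + 10 + 20 + 36 + 36)/41 = 158/41

L = 158/41 = 3.8537 bits/symbol


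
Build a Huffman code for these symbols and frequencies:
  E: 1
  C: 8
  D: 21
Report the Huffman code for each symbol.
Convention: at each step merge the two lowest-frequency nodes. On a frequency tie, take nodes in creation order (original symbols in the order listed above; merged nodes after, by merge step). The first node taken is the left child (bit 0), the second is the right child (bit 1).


Huffman tree construction:
Step 1: Merge E(1) + C(8) = 9
Step 2: Merge (E+C)(9) + D(21) = 30
Read each symbol's code off the tree from the root (left child = 0, right child = 1).

Codes:
  E: 00 (length 2)
  C: 01 (length 2)
  D: 1 (length 1)
Average code length: 39/30 = 1.3000 bits/symbol


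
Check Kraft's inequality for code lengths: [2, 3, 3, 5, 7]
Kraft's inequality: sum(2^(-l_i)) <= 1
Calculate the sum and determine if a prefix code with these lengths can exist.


Sum = 2^(-2) + 2^(-3) + 2^(-3) + 2^(-5) + 2^(-7)
    = 0.25 + 0.125 + 0.125 + 0.03125 + 0.0078125
    = 69/128 = 0.5390625
Since 0.5390625 <= 1, Kraft's inequality IS satisfied.
A prefix code with these lengths CAN exist.

Kraft sum = 0.5390625. Satisfied.


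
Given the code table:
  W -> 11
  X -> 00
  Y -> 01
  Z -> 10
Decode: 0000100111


Decoding:
00 -> X
00 -> X
10 -> Z
01 -> Y
11 -> W


Result: XXZYW


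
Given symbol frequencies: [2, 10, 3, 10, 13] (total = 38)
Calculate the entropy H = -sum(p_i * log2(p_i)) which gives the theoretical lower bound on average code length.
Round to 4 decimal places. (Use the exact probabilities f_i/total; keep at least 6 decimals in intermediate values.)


Per-symbol terms -p_i * log2(p_i) with p_i = f_i/38:
  p = 2/38 = 0.052632: log2(p) = -4.247928, -p*log2(p) = 0.223575
  p = 10/38 = 0.263158: log2(p) = -1.925999, -p*log2(p) = 0.506842
  p = 3/38 = 0.078947: log2(p) = -3.662965, -p*log2(p) = 0.289181
  p = 10/38 = 0.263158: log2(p) = -1.925999, -p*log2(p) = 0.506842
  p = 13/38 = 0.342105: log2(p) = -1.547488, -p*log2(p) = 0.529404
H = 0.223575 + 0.506842 + 0.289181 + 0.506842 + 0.529404 = 2.055844

H = 2.0558 bits/symbol


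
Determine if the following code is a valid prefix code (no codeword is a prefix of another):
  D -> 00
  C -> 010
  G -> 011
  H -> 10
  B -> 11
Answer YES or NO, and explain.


Checking each pair (does one codeword prefix another?):
  D='00' vs C='010': no prefix
  D='00' vs G='011': no prefix
  D='00' vs H='10': no prefix
  D='00' vs B='11': no prefix
  C='010' vs D='00': no prefix
  C='010' vs G='011': no prefix
  C='010' vs H='10': no prefix
  C='010' vs B='11': no prefix
  G='011' vs D='00': no prefix
  G='011' vs C='010': no prefix
  G='011' vs H='10': no prefix
  G='011' vs B='11': no prefix
  H='10' vs D='00': no prefix
  H='10' vs C='010': no prefix
  H='10' vs G='011': no prefix
  H='10' vs B='11': no prefix
  B='11' vs D='00': no prefix
  B='11' vs C='010': no prefix
  B='11' vs G='011': no prefix
  B='11' vs H='10': no prefix
No violation found over all pairs.

YES -- this is a valid prefix code. No codeword is a prefix of any other codeword.


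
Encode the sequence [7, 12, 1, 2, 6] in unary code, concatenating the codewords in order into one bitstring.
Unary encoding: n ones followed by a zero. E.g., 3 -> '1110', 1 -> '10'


Encode each number as n ones followed by a terminating 0:
  7 -> 11111110 (8 bits)
  12 -> 1111111111110 (13 bits)
  1 -> 10 (2 bits)
  2 -> 110 (3 bits)
  6 -> 1111110 (7 bits)
Total length = 8 + 13 + 2 + 3 + 7 = 33 bits.

Unary([7, 12, 1, 2, 6]) = 111111101111111111110101101111110 (33 bits)


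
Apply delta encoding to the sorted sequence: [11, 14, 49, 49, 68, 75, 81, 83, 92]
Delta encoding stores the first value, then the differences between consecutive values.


First value: 11
Deltas:
  14 - 11 = 3
  49 - 14 = 35
  49 - 49 = 0
  68 - 49 = 19
  75 - 68 = 7
  81 - 75 = 6
  83 - 81 = 2
  92 - 83 = 9


Delta encoded: [11, 3, 35, 0, 19, 7, 6, 2, 9]


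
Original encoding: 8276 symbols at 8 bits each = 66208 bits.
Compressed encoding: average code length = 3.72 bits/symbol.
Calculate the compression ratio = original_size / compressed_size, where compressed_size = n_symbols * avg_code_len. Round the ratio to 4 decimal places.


original_size = n_symbols * orig_bits = 8276 * 8 = 66208 bits
compressed_size = n_symbols * avg_code_len = 8276 * 3.72 = 30786.72 bits
ratio = original_size / compressed_size = 66208 / 30786.72 = 2.1505

Compression ratio = 2.1505


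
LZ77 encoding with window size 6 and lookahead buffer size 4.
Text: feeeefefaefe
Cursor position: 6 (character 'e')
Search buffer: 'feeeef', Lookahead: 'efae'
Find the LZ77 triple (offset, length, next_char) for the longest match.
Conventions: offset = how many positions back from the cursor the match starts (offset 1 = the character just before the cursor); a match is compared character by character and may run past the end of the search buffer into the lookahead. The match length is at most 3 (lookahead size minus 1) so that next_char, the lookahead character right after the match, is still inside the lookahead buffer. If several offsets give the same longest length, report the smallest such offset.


Try each offset into the search buffer:
  offset=1 (pos 5, char 'f'): match length 0
  offset=2 (pos 4, char 'e'): match length 2
  offset=3 (pos 3, char 'e'): match length 1
  offset=4 (pos 2, char 'e'): match length 1
  offset=5 (pos 1, char 'e'): match length 1
  offset=6 (pos 0, char 'f'): match length 0
Longest match has length 2 at offset 2.
next_char = character at position 6 + 2 = 8 -> 'a'

Best match: offset=2, length=2 (matching 'ef' starting at position 4)
LZ77 triple: (2, 2, 'a')


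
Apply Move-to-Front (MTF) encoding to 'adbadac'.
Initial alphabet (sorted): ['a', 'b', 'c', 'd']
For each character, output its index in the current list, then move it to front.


MTF encoding:
'a': index 0 in ['a', 'b', 'c', 'd'] -> ['a', 'b', 'c', 'd']
'd': index 3 in ['a', 'b', 'c', 'd'] -> ['d', 'a', 'b', 'c']
'b': index 2 in ['d', 'a', 'b', 'c'] -> ['b', 'd', 'a', 'c']
'a': index 2 in ['b', 'd', 'a', 'c'] -> ['a', 'b', 'd', 'c']
'd': index 2 in ['a', 'b', 'd', 'c'] -> ['d', 'a', 'b', 'c']
'a': index 1 in ['d', 'a', 'b', 'c'] -> ['a', 'd', 'b', 'c']
'c': index 3 in ['a', 'd', 'b', 'c'] -> ['c', 'a', 'd', 'b']


Output: [0, 3, 2, 2, 2, 1, 3]


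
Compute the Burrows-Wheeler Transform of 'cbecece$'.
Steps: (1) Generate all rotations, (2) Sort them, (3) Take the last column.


Rotations (sorted):
  0: $cbecece -> last char: e
  1: becece$c -> last char: c
  2: cbecece$ -> last char: $
  3: ce$cbece -> last char: e
  4: cece$cbe -> last char: e
  5: e$cbecec -> last char: c
  6: ece$cbec -> last char: c
  7: ecece$cb -> last char: b


BWT = ec$eeccb


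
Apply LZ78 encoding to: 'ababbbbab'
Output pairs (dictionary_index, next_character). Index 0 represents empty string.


LZ78 encoding steps:
Dictionary: {0: ''}
Step 1: w='' (idx 0), next='a' -> output (0, 'a'), add 'a' as idx 1
Step 2: w='' (idx 0), next='b' -> output (0, 'b'), add 'b' as idx 2
Step 3: w='a' (idx 1), next='b' -> output (1, 'b'), add 'ab' as idx 3
Step 4: w='b' (idx 2), next='b' -> output (2, 'b'), add 'bb' as idx 4
Step 5: w='b' (idx 2), next='a' -> output (2, 'a'), add 'ba' as idx 5
Step 6: w='b' (idx 2), end of input -> output (2, '')


Encoded: [(0, 'a'), (0, 'b'), (1, 'b'), (2, 'b'), (2, 'a'), (2, '')]


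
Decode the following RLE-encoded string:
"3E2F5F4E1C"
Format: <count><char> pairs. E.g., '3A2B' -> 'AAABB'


Expanding each <count><char> pair:
  3E -> 'EEE'
  2F -> 'FF'
  5F -> 'FFFFF'
  4E -> 'EEEE'
  1C -> 'C'

Decoded = EEEFFFFFFFEEEEC


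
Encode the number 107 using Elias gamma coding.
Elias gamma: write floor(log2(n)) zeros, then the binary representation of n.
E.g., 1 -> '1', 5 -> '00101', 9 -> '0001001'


num_bits = floor(log2(107)) + 1 = 7
leading_zeros = num_bits - 1 = 6
binary(107) = 1101011

Elias gamma(107) = '000000' + '1101011' = 0000001101011 (13 bits)


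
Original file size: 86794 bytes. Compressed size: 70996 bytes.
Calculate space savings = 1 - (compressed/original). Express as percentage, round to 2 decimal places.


ratio = compressed/original = 70996/86794 = 0.817983
savings = 1 - ratio = 1 - 0.817983 = 0.182017
as a percentage: 0.182017 * 100 = 18.2%

Space savings = 1 - 70996/86794 = 18.2%


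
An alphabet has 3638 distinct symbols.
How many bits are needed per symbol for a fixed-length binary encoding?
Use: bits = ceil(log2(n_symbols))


log2(3638) = 11.8289
Bracket: 2^11 = 2048 < 3638 <= 2^12 = 4096
So ceil(log2(3638)) = 12

bits = ceil(log2(3638)) = ceil(11.8289) = 12 bits


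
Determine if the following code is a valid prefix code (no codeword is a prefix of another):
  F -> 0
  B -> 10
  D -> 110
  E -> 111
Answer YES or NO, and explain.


Checking each pair (does one codeword prefix another?):
  F='0' vs B='10': no prefix
  F='0' vs D='110': no prefix
  F='0' vs E='111': no prefix
  B='10' vs F='0': no prefix
  B='10' vs D='110': no prefix
  B='10' vs E='111': no prefix
  D='110' vs F='0': no prefix
  D='110' vs B='10': no prefix
  D='110' vs E='111': no prefix
  E='111' vs F='0': no prefix
  E='111' vs B='10': no prefix
  E='111' vs D='110': no prefix
No violation found over all pairs.

YES -- this is a valid prefix code. No codeword is a prefix of any other codeword.


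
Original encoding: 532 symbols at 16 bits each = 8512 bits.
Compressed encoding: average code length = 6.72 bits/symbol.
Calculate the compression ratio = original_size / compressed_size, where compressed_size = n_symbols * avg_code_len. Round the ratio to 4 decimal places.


original_size = n_symbols * orig_bits = 532 * 16 = 8512 bits
compressed_size = n_symbols * avg_code_len = 532 * 6.72 = 3575.04 bits
ratio = original_size / compressed_size = 8512 / 3575.04 = 2.381

Compression ratio = 2.381


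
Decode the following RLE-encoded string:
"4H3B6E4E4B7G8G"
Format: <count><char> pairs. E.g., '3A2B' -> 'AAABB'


Expanding each <count><char> pair:
  4H -> 'HHHH'
  3B -> 'BBB'
  6E -> 'EEEEEE'
  4E -> 'EEEE'
  4B -> 'BBBB'
  7G -> 'GGGGGGG'
  8G -> 'GGGGGGGG'

Decoded = HHHHBBBEEEEEEEEEEBBBBGGGGGGGGGGGGGGG


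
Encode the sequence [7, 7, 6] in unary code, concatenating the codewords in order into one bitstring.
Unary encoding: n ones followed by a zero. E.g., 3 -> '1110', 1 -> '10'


Encode each number as n ones followed by a terminating 0:
  7 -> 11111110 (8 bits)
  7 -> 11111110 (8 bits)
  6 -> 1111110 (7 bits)
Total length = 8 + 8 + 7 = 23 bits.

Unary([7, 7, 6]) = 11111110111111101111110 (23 bits)


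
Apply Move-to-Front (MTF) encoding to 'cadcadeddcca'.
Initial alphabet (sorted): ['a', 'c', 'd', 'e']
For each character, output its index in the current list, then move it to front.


MTF encoding:
'c': index 1 in ['a', 'c', 'd', 'e'] -> ['c', 'a', 'd', 'e']
'a': index 1 in ['c', 'a', 'd', 'e'] -> ['a', 'c', 'd', 'e']
'd': index 2 in ['a', 'c', 'd', 'e'] -> ['d', 'a', 'c', 'e']
'c': index 2 in ['d', 'a', 'c', 'e'] -> ['c', 'd', 'a', 'e']
'a': index 2 in ['c', 'd', 'a', 'e'] -> ['a', 'c', 'd', 'e']
'd': index 2 in ['a', 'c', 'd', 'e'] -> ['d', 'a', 'c', 'e']
'e': index 3 in ['d', 'a', 'c', 'e'] -> ['e', 'd', 'a', 'c']
'd': index 1 in ['e', 'd', 'a', 'c'] -> ['d', 'e', 'a', 'c']
'd': index 0 in ['d', 'e', 'a', 'c'] -> ['d', 'e', 'a', 'c']
'c': index 3 in ['d', 'e', 'a', 'c'] -> ['c', 'd', 'e', 'a']
'c': index 0 in ['c', 'd', 'e', 'a'] -> ['c', 'd', 'e', 'a']
'a': index 3 in ['c', 'd', 'e', 'a'] -> ['a', 'c', 'd', 'e']


Output: [1, 1, 2, 2, 2, 2, 3, 1, 0, 3, 0, 3]


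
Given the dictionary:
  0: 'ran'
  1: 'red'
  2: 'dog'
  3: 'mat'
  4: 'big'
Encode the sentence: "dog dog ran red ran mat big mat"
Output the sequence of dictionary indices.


Look up each word in the dictionary:
  'dog' -> 2
  'dog' -> 2
  'ran' -> 0
  'red' -> 1
  'ran' -> 0
  'mat' -> 3
  'big' -> 4
  'mat' -> 3

Encoded: [2, 2, 0, 1, 0, 3, 4, 3]


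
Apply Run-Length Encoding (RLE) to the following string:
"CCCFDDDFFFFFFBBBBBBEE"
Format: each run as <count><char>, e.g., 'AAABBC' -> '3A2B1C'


Scanning runs left to right:
  i=0: run of 'C' x 3 -> '3C'
  i=3: run of 'F' x 1 -> '1F'
  i=4: run of 'D' x 3 -> '3D'
  i=7: run of 'F' x 6 -> '6F'
  i=13: run of 'B' x 6 -> '6B'
  i=19: run of 'E' x 2 -> '2E'

RLE = 3C1F3D6F6B2E


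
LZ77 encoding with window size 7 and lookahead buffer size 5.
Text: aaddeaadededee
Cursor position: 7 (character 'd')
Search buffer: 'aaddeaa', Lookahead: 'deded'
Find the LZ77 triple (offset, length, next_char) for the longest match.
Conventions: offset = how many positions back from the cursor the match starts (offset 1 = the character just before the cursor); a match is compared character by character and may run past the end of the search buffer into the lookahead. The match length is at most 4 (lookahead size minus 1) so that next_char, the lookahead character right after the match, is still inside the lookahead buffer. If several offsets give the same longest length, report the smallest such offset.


Try each offset into the search buffer:
  offset=1 (pos 6, char 'a'): match length 0
  offset=2 (pos 5, char 'a'): match length 0
  offset=3 (pos 4, char 'e'): match length 0
  offset=4 (pos 3, char 'd'): match length 2
  offset=5 (pos 2, char 'd'): match length 1
  offset=6 (pos 1, char 'a'): match length 0
  offset=7 (pos 0, char 'a'): match length 0
Longest match has length 2 at offset 4.
next_char = character at position 7 + 2 = 9 -> 'd'

Best match: offset=4, length=2 (matching 'de' starting at position 3)
LZ77 triple: (4, 2, 'd')


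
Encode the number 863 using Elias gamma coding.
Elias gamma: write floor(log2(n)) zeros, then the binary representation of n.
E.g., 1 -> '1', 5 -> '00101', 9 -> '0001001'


num_bits = floor(log2(863)) + 1 = 10
leading_zeros = num_bits - 1 = 9
binary(863) = 1101011111

Elias gamma(863) = '000000000' + '1101011111' = 0000000001101011111 (19 bits)


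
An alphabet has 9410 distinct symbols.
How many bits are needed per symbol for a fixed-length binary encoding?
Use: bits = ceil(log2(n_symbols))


log2(9410) = 13.2
Bracket: 2^13 = 8192 < 9410 <= 2^14 = 16384
So ceil(log2(9410)) = 14

bits = ceil(log2(9410)) = ceil(13.2) = 14 bits


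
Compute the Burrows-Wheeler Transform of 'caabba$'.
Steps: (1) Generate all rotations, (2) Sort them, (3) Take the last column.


Rotations (sorted):
  0: $caabba -> last char: a
  1: a$caabb -> last char: b
  2: aabba$c -> last char: c
  3: abba$ca -> last char: a
  4: ba$caab -> last char: b
  5: bba$caa -> last char: a
  6: caabba$ -> last char: $


BWT = abcaba$


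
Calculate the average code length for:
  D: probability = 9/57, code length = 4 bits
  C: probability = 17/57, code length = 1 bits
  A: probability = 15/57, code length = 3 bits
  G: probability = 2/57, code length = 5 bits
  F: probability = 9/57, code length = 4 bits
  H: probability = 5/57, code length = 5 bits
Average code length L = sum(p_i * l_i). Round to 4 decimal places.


Weighted contributions p_i * l_i:
  D: (9/57) * 4 = 36/57
  C: (17/57) * 1 = 17/57
  A: (15/57) * 3 = 45/57
  G: (2/57) * 5 = 10/57
  F: (9/57) * 4 = 36/57
  H: (5/57) * 5 = 25/57
Sum = (36 + 17 + 45 + 10 + 36 + 25)/57 = 169/57

L = 169/57 = 2.9649 bits/symbol


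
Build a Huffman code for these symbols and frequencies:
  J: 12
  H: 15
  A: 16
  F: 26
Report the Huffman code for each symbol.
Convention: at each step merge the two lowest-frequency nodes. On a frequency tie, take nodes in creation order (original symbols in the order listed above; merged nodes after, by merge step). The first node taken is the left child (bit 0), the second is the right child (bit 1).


Huffman tree construction:
Step 1: Merge J(12) + H(15) = 27
Step 2: Merge A(16) + F(26) = 42
Step 3: Merge (J+H)(27) + (A+F)(42) = 69
Read each symbol's code off the tree from the root (left child = 0, right child = 1).

Codes:
  J: 00 (length 2)
  H: 01 (length 2)
  A: 10 (length 2)
  F: 11 (length 2)
Average code length: 138/69 = 2.0000 bits/symbol


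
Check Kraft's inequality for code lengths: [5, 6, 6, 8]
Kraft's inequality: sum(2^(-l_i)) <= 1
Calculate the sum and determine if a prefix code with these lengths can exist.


Sum = 2^(-5) + 2^(-6) + 2^(-6) + 2^(-8)
    = 0.03125 + 0.015625 + 0.015625 + 0.00390625
    = 17/256 = 0.06640625
Since 0.06640625 <= 1, Kraft's inequality IS satisfied.
A prefix code with these lengths CAN exist.

Kraft sum = 0.06640625. Satisfied.


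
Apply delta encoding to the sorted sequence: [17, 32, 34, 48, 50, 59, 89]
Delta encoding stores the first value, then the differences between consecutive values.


First value: 17
Deltas:
  32 - 17 = 15
  34 - 32 = 2
  48 - 34 = 14
  50 - 48 = 2
  59 - 50 = 9
  89 - 59 = 30


Delta encoded: [17, 15, 2, 14, 2, 9, 30]


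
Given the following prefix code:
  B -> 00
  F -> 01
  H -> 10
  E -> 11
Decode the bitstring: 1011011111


Decoding step by step:
Bits 10 -> H
Bits 11 -> E
Bits 01 -> F
Bits 11 -> E
Bits 11 -> E


Decoded message: HEFEE


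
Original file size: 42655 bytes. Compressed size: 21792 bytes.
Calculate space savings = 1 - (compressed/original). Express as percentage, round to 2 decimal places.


ratio = compressed/original = 21792/42655 = 0.51089
savings = 1 - ratio = 1 - 0.51089 = 0.48911
as a percentage: 0.48911 * 100 = 48.91%

Space savings = 1 - 21792/42655 = 48.91%


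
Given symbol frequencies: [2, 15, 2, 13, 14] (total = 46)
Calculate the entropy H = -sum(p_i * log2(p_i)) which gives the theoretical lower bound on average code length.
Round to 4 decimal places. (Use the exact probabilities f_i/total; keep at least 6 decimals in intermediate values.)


Per-symbol terms -p_i * log2(p_i) with p_i = f_i/46:
  p = 2/46 = 0.043478: log2(p) = -4.523562, -p*log2(p) = 0.196677
  p = 15/46 = 0.326087: log2(p) = -1.616671, -p*log2(p) = 0.527175
  p = 2/46 = 0.043478: log2(p) = -4.523562, -p*log2(p) = 0.196677
  p = 13/46 = 0.282609: log2(p) = -1.823122, -p*log2(p) = 0.515230
  p = 14/46 = 0.304348: log2(p) = -1.716207, -p*log2(p) = 0.522324
H = 0.196677 + 0.527175 + 0.196677 + 0.515230 + 0.522324 = 1.958083

H = 1.9581 bits/symbol


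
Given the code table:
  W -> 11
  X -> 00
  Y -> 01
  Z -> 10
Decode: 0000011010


Decoding:
00 -> X
00 -> X
01 -> Y
10 -> Z
10 -> Z


Result: XXYZZ


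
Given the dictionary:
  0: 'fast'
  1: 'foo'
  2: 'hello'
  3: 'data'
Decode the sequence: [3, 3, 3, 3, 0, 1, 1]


Look up each index in the dictionary:
  3 -> 'data'
  3 -> 'data'
  3 -> 'data'
  3 -> 'data'
  0 -> 'fast'
  1 -> 'foo'
  1 -> 'foo'

Decoded: "data data data data fast foo foo"


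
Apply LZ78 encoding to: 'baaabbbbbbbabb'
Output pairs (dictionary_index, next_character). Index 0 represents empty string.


LZ78 encoding steps:
Dictionary: {0: ''}
Step 1: w='' (idx 0), next='b' -> output (0, 'b'), add 'b' as idx 1
Step 2: w='' (idx 0), next='a' -> output (0, 'a'), add 'a' as idx 2
Step 3: w='a' (idx 2), next='a' -> output (2, 'a'), add 'aa' as idx 3
Step 4: w='b' (idx 1), next='b' -> output (1, 'b'), add 'bb' as idx 4
Step 5: w='bb' (idx 4), next='b' -> output (4, 'b'), add 'bbb' as idx 5
Step 6: w='bb' (idx 4), next='a' -> output (4, 'a'), add 'bba' as idx 6
Step 7: w='bb' (idx 4), end of input -> output (4, '')


Encoded: [(0, 'b'), (0, 'a'), (2, 'a'), (1, 'b'), (4, 'b'), (4, 'a'), (4, '')]


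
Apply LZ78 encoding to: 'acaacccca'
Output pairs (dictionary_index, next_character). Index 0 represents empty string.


LZ78 encoding steps:
Dictionary: {0: ''}
Step 1: w='' (idx 0), next='a' -> output (0, 'a'), add 'a' as idx 1
Step 2: w='' (idx 0), next='c' -> output (0, 'c'), add 'c' as idx 2
Step 3: w='a' (idx 1), next='a' -> output (1, 'a'), add 'aa' as idx 3
Step 4: w='c' (idx 2), next='c' -> output (2, 'c'), add 'cc' as idx 4
Step 5: w='cc' (idx 4), next='a' -> output (4, 'a'), add 'cca' as idx 5


Encoded: [(0, 'a'), (0, 'c'), (1, 'a'), (2, 'c'), (4, 'a')]


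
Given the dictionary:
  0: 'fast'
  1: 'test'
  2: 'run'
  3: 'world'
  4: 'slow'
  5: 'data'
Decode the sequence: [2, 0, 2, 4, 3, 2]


Look up each index in the dictionary:
  2 -> 'run'
  0 -> 'fast'
  2 -> 'run'
  4 -> 'slow'
  3 -> 'world'
  2 -> 'run'

Decoded: "run fast run slow world run"


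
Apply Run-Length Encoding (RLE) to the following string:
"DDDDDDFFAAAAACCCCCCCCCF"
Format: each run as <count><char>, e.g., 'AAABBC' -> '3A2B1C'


Scanning runs left to right:
  i=0: run of 'D' x 6 -> '6D'
  i=6: run of 'F' x 2 -> '2F'
  i=8: run of 'A' x 5 -> '5A'
  i=13: run of 'C' x 9 -> '9C'
  i=22: run of 'F' x 1 -> '1F'

RLE = 6D2F5A9C1F


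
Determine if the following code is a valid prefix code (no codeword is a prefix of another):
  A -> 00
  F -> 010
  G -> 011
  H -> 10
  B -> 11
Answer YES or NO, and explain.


Checking each pair (does one codeword prefix another?):
  A='00' vs F='010': no prefix
  A='00' vs G='011': no prefix
  A='00' vs H='10': no prefix
  A='00' vs B='11': no prefix
  F='010' vs A='00': no prefix
  F='010' vs G='011': no prefix
  F='010' vs H='10': no prefix
  F='010' vs B='11': no prefix
  G='011' vs A='00': no prefix
  G='011' vs F='010': no prefix
  G='011' vs H='10': no prefix
  G='011' vs B='11': no prefix
  H='10' vs A='00': no prefix
  H='10' vs F='010': no prefix
  H='10' vs G='011': no prefix
  H='10' vs B='11': no prefix
  B='11' vs A='00': no prefix
  B='11' vs F='010': no prefix
  B='11' vs G='011': no prefix
  B='11' vs H='10': no prefix
No violation found over all pairs.

YES -- this is a valid prefix code. No codeword is a prefix of any other codeword.


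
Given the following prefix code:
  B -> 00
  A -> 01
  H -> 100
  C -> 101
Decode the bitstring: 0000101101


Decoding step by step:
Bits 00 -> B
Bits 00 -> B
Bits 101 -> C
Bits 101 -> C


Decoded message: BBCC


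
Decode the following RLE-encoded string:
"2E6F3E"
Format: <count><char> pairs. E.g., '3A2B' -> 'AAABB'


Expanding each <count><char> pair:
  2E -> 'EE'
  6F -> 'FFFFFF'
  3E -> 'EEE'

Decoded = EEFFFFFFEEE


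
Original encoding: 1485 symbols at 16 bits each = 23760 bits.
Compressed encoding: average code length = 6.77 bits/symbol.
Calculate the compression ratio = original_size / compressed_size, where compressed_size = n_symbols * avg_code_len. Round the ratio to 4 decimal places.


original_size = n_symbols * orig_bits = 1485 * 16 = 23760 bits
compressed_size = n_symbols * avg_code_len = 1485 * 6.77 = 10053.45 bits
ratio = original_size / compressed_size = 23760 / 10053.45 = 2.3634

Compression ratio = 2.3634


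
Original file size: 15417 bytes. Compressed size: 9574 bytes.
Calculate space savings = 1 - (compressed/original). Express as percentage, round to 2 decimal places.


ratio = compressed/original = 9574/15417 = 0.621003
savings = 1 - ratio = 1 - 0.621003 = 0.378997
as a percentage: 0.378997 * 100 = 37.9%

Space savings = 1 - 9574/15417 = 37.9%


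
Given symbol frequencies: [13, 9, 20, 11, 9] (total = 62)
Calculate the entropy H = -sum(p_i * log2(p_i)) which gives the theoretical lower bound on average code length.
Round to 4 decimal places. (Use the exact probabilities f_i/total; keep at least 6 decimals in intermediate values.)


Per-symbol terms -p_i * log2(p_i) with p_i = f_i/62:
  p = 13/62 = 0.209677: log2(p) = -2.253757, -p*log2(p) = 0.472562
  p = 9/62 = 0.145161: log2(p) = -2.784271, -p*log2(p) = 0.404168
  p = 20/62 = 0.322581: log2(p) = -1.632268, -p*log2(p) = 0.526538
  p = 11/62 = 0.177419: log2(p) = -2.494765, -p*log2(p) = 0.442620
  p = 9/62 = 0.145161: log2(p) = -2.784271, -p*log2(p) = 0.404168
H = 0.472562 + 0.404168 + 0.526538 + 0.442620 + 0.404168 = 2.250056

H = 2.2501 bits/symbol


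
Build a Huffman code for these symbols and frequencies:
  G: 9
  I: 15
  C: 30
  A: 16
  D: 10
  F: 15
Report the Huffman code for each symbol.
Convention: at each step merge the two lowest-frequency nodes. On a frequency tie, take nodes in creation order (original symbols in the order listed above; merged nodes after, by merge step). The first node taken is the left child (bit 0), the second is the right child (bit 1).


Huffman tree construction:
Step 1: Merge G(9) + D(10) = 19
Step 2: Merge I(15) + F(15) = 30
Step 3: Merge A(16) + (G+D)(19) = 35
Step 4: Merge C(30) + (I+F)(30) = 60
Step 5: Merge (A+(G+D))(35) + (C+(I+F))(60) = 95
Read each symbol's code off the tree from the root (left child = 0, right child = 1).

Codes:
  G: 010 (length 3)
  I: 110 (length 3)
  C: 10 (length 2)
  A: 00 (length 2)
  D: 011 (length 3)
  F: 111 (length 3)
Average code length: 239/95 = 2.5158 bits/symbol


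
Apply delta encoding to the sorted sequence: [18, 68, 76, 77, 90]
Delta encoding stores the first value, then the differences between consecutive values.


First value: 18
Deltas:
  68 - 18 = 50
  76 - 68 = 8
  77 - 76 = 1
  90 - 77 = 13


Delta encoded: [18, 50, 8, 1, 13]


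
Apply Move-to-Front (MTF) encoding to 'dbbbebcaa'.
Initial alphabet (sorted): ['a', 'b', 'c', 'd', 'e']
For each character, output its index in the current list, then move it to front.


MTF encoding:
'd': index 3 in ['a', 'b', 'c', 'd', 'e'] -> ['d', 'a', 'b', 'c', 'e']
'b': index 2 in ['d', 'a', 'b', 'c', 'e'] -> ['b', 'd', 'a', 'c', 'e']
'b': index 0 in ['b', 'd', 'a', 'c', 'e'] -> ['b', 'd', 'a', 'c', 'e']
'b': index 0 in ['b', 'd', 'a', 'c', 'e'] -> ['b', 'd', 'a', 'c', 'e']
'e': index 4 in ['b', 'd', 'a', 'c', 'e'] -> ['e', 'b', 'd', 'a', 'c']
'b': index 1 in ['e', 'b', 'd', 'a', 'c'] -> ['b', 'e', 'd', 'a', 'c']
'c': index 4 in ['b', 'e', 'd', 'a', 'c'] -> ['c', 'b', 'e', 'd', 'a']
'a': index 4 in ['c', 'b', 'e', 'd', 'a'] -> ['a', 'c', 'b', 'e', 'd']
'a': index 0 in ['a', 'c', 'b', 'e', 'd'] -> ['a', 'c', 'b', 'e', 'd']


Output: [3, 2, 0, 0, 4, 1, 4, 4, 0]


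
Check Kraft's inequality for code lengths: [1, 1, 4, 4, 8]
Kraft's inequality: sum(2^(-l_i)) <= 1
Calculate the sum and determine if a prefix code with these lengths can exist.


Sum = 2^(-1) + 2^(-1) + 2^(-4) + 2^(-4) + 2^(-8)
    = 0.5 + 0.5 + 0.0625 + 0.0625 + 0.00390625
    = 289/256 = 1.12890625
Since 1.12890625 > 1, Kraft's inequality is NOT satisfied.
A prefix code with these lengths CANNOT exist.

Kraft sum = 1.12890625. Not satisfied.


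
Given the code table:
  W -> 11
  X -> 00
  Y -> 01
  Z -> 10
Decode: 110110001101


Decoding:
11 -> W
01 -> Y
10 -> Z
00 -> X
11 -> W
01 -> Y


Result: WYZXWY


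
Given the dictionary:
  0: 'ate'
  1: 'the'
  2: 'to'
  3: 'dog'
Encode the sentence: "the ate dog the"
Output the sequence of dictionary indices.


Look up each word in the dictionary:
  'the' -> 1
  'ate' -> 0
  'dog' -> 3
  'the' -> 1

Encoded: [1, 0, 3, 1]


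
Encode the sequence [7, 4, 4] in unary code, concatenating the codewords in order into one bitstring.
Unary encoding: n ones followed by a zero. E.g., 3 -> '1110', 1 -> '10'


Encode each number as n ones followed by a terminating 0:
  7 -> 11111110 (8 bits)
  4 -> 11110 (5 bits)
  4 -> 11110 (5 bits)
Total length = 8 + 5 + 5 = 18 bits.

Unary([7, 4, 4]) = 111111101111011110 (18 bits)


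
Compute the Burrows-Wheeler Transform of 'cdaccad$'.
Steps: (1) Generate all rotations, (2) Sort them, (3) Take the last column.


Rotations (sorted):
  0: $cdaccad -> last char: d
  1: accad$cd -> last char: d
  2: ad$cdacc -> last char: c
  3: cad$cdac -> last char: c
  4: ccad$cda -> last char: a
  5: cdaccad$ -> last char: $
  6: d$cdacca -> last char: a
  7: daccad$c -> last char: c


BWT = ddcca$ac


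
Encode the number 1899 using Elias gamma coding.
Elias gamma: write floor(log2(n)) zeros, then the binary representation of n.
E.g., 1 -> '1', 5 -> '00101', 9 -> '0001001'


num_bits = floor(log2(1899)) + 1 = 11
leading_zeros = num_bits - 1 = 10
binary(1899) = 11101101011

Elias gamma(1899) = '0000000000' + '11101101011' = 000000000011101101011 (21 bits)


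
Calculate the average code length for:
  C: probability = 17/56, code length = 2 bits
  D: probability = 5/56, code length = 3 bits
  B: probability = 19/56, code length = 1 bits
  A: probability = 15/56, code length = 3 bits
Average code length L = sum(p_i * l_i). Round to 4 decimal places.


Weighted contributions p_i * l_i:
  C: (17/56) * 2 = 34/56
  D: (5/56) * 3 = 15/56
  B: (19/56) * 1 = 19/56
  A: (15/56) * 3 = 45/56
Sum = (34 + 15 + 19 + 45)/56 = 113/56

L = 113/56 = 2.0179 bits/symbol


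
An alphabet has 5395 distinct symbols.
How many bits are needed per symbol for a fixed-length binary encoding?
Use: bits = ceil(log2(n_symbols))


log2(5395) = 12.3974
Bracket: 2^12 = 4096 < 5395 <= 2^13 = 8192
So ceil(log2(5395)) = 13

bits = ceil(log2(5395)) = ceil(12.3974) = 13 bits
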